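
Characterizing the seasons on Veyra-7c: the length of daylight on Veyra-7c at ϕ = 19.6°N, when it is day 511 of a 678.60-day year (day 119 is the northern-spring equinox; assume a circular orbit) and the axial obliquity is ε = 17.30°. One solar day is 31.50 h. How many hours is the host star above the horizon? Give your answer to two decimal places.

15.25 h

Solar longitude: L_s = 360° × (511 − 119)/678.60 = 207.958°.
sin δ = sin 17.30° × sin 207.958° = -0.13941, so δ = -8.014°.
cos h₀ = −tan ϕ · tan δ = −tan(+19.6°) × tan(-8.014°) = 0.0501, so h₀ = 1.5206 rad = 87.13°.
Daylight = 2h₀/(2π) × 31.50 h = (1.5206/π) × 31.50 = 15.25 h.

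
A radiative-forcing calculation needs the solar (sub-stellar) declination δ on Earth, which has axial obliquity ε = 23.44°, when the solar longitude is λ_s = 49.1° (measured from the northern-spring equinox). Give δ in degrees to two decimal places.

δ = +17.50°

sin δ = sin ε · sin λ_s = sin 23.44° × sin 49.1° = 0.300670.
δ = arcsin(0.300670) = +17.50°.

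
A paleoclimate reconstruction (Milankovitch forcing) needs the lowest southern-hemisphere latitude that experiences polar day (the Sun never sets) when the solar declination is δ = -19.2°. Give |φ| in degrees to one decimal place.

|φ| = 70.8°

Polar day requires cos H₀ = −tan φ tan δ ≤ −1, i.e. tan φ tan δ ≥ 1.
The boundary is |tan φ| · |tan δ| = 1, so |φ| = 90° − |δ| = 90° − 19.2° = 70.8° in the southern hemisphere.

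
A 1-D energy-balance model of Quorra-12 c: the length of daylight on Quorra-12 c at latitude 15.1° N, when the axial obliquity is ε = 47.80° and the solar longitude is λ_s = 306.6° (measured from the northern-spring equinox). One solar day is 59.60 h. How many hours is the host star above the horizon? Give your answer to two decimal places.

25.99 h

Solar declination: sin δ = sin ε · sin λ_s = sin 47.80° × sin 306.6° = -0.59473, so δ = -36.493°.
cos H₀ = −tan φ · tan δ = −tan(+15.1°) × tan(-36.493°) = 0.1996, so H₀ = 1.3698 rad = 78.49°.
Daylight = 2H₀/(2π) × 59.60 h = (1.3698/π) × 59.60 = 25.99 h.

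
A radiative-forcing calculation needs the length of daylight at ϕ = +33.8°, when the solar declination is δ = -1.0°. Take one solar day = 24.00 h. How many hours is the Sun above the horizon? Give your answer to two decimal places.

11.91 h

cos h₀ = −tan ϕ · tan δ = −tan(+33.8°) × tan(-1.000°) = 0.0117, so h₀ = 1.5591 rad = 89.33°.
Daylight = 2h₀/(2π) × 24.00 h = (1.5591/π) × 24.00 = 11.91 h.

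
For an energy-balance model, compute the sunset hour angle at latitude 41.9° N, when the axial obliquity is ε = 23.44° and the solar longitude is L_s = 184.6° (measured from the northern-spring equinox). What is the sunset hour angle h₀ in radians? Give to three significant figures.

Solar declination: sin δ = sin ε · sin L_s = sin 23.44° × sin 184.6° = -0.03190, so δ = -1.828°.
cos h₀ = −tan ϕ · tan δ = −tan(+41.9°) × tan(-1.828°) = 0.0286, so h₀ = 1.5422 rad = 88.36°.

h₀ = 1.54 rad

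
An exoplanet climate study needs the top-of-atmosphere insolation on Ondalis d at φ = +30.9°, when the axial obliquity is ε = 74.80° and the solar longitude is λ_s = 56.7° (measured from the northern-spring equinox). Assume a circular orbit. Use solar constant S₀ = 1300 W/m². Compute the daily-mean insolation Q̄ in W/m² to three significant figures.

Solar declination: sin δ = sin ε · sin λ_s = sin 74.80° × sin 56.7° = 0.80657, so δ = +53.762°.
cos H₀ = −tan(+30.9°) tan(+53.762°) = -0.8166, H₀ = 2.5263 rad.
Bracket: H₀ sin φ sin δ + cos φ cos δ sin H₀ = 2.5263×0.51354×0.80657 + 0.85806×0.59114×0.57722 = 1.046409 + 0.292785 = 1.339194.
Q̄ = (S₀/π) × [bracket] = (1300/π) × 1.339194 = 554.2 W/m².

Q̄ ≈ 554 W/m²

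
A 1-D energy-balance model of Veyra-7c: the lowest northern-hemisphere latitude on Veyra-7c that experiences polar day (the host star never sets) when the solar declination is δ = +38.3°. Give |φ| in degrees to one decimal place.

|φ| = 51.7°

Polar day requires cos H₀ = −tan φ tan δ ≤ −1, i.e. tan φ tan δ ≥ 1.
The boundary is |tan φ| · |tan δ| = 1, so |φ| = 90° − |δ| = 90° − 38.3° = 51.7° in the northern hemisphere.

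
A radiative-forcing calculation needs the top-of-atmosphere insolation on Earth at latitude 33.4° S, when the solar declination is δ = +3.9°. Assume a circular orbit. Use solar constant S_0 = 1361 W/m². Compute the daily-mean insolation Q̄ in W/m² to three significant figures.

Q̄ ≈ 336 W/m²

cos h₀ = −tan(-33.4°) tan(+3.900°) = 0.0450, h₀ = 1.5258 rad.
Bracket: h₀ sin ϕ sin δ + cos ϕ cos δ sin h₀ = 1.5258×-0.55048×0.06802 + 0.83485×0.99768×0.99899 = -0.057132 + 0.832072 = 0.774940.
Q̄ = (S_0/π) × [bracket] = (1361/π) × 0.774940 = 335.7 W/m².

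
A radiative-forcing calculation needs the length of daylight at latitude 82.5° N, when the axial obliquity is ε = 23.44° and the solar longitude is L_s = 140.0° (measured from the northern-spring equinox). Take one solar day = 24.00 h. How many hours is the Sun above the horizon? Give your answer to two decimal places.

24.00 h

Solar declination: sin δ = sin ε · sin L_s = sin 23.44° × sin 140.0° = 0.25569, so δ = +14.815°.
Sunrise equation: cos h₀ = −tan ϕ · tan δ = -2.0090 ≤ −1, so the Sun never sets (polar day) and h₀ = π.
Daylight = 2h₀/(2π) × 24.00 h = (3.1416/π) × 24.00 = 24.00 h.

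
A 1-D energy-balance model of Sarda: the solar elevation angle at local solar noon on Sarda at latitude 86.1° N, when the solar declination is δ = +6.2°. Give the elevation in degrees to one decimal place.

At local noon the hour angle is zero, so the zenith angle equals |φ − δ| = |+86.1° − (+6.200°)| = 79.900°.
Elevation = 90° − 79.900° = 10.1°.

10.1°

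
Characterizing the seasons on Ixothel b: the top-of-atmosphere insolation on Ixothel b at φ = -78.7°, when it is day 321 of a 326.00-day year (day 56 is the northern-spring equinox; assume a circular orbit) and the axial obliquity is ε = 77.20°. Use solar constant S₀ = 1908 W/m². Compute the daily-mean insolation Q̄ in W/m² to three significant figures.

Q̄ ≈ 1.68e+03 W/m²

Solar longitude: λ_s = 360° × (321 − 56)/326.00 = 292.638°.
sin δ = sin 77.20° × sin 292.638° = -0.90002, so δ = -64.161°.
cos H₀ = −tan(-78.7°) tan(-64.161°) = -10.3342 ≤ −1 ⇒ polar day, H₀ = π.
Bracket: H₀ sin φ sin δ + cos φ cos δ sin H₀ = 3.1416×-0.98061×-0.90002 + 0.19595×0.43585×0.00000 = 2.772678 + 0.000000 = 2.772678.
Q̄ = (S₀/π) × [bracket] = (1908/π) × 2.772678 = 1684 W/m².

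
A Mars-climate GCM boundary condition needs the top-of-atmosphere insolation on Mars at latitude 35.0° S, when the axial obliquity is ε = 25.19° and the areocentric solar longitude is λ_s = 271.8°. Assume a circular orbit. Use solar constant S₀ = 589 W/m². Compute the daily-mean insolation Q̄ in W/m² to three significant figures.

Q̄ ≈ 218 W/m²

sin δ = sin 25.19° × sin 271.8° = -0.42541, so δ = -25.177°.
cos H₀ = −tan(-35.0°) tan(-25.177°) = -0.3291, H₀ = 1.9062 rad.
Bracket: H₀ sin φ sin δ + cos φ cos δ sin H₀ = 1.9062×-0.57358×-0.42541 + 0.81915×0.90500×0.94428 = 0.465126 + 0.700024 = 1.165150.
Q̄ = (S₀/π) × [bracket] = (589/π) × 1.165150 = 218.4 W/m².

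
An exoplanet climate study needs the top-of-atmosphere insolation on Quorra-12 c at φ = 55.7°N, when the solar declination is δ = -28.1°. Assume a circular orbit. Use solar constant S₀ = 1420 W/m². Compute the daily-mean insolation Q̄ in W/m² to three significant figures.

cos H₀ = −tan(+55.7°) tan(-28.100°) = 0.7827, H₀ = 0.6717 rad.
Bracket: H₀ sin φ sin δ + cos φ cos δ sin H₀ = 0.6717×0.82610×-0.47101 + 0.56353×0.88213×0.62235 = -0.261359 + 0.309374 = 0.048015.
Q̄ = (S₀/π) × [bracket] = (1420/π) × 0.048015 = 21.70 W/m².

Q̄ ≈ 21.7 W/m²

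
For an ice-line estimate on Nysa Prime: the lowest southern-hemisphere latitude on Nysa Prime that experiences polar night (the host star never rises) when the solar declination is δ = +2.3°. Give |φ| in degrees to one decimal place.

Polar night requires cos H₀ = −tan φ tan δ ≥ 1, i.e. tan φ tan δ ≤ −1.
The boundary is |tan φ| · |tan δ| = 1, so |φ| = 90° − |δ| = 90° − 2.3° = 87.7° in the southern hemisphere.

|φ| = 87.7°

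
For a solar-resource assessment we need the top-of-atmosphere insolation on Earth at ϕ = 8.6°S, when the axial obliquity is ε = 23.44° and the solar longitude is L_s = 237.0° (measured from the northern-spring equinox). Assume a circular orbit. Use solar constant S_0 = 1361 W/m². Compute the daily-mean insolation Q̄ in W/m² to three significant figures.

Solar declination: sin δ = sin ε · sin L_s = sin 23.44° × sin 237.0° = -0.33361, so δ = -19.488°.
cos h₀ = −tan(-8.6°) tan(-19.488°) = -0.0535, h₀ = 1.6243 rad.
Bracket: h₀ sin ϕ sin δ + cos ϕ cos δ sin h₀ = 1.6243×-0.14954×-0.33361 + 0.98876×0.94271×0.99857 = 0.081033 + 0.930781 = 1.011814.
Q̄ = (S_0/π) × [bracket] = (1361/π) × 1.011814 = 438.3 W/m².

Q̄ ≈ 438 W/m²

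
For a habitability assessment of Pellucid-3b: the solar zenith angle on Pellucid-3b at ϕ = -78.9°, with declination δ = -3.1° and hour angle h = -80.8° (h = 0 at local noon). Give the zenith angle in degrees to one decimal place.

cos θ_z = sin ϕ sin δ + cos ϕ cos δ cos h = 0.053067 + 0.030736 = 0.083803.
θ_z = arccos(0.083803) = 85.2°.

θ_z = 85.2°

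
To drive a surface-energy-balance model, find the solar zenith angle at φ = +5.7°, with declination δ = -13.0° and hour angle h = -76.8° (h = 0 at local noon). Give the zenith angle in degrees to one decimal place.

cos θ_z = sin φ sin δ + cos φ cos δ cos h = -0.022342 + 0.221398 = 0.199056.
θ_z = arccos(0.199056) = 78.5°.

θ_z = 78.5°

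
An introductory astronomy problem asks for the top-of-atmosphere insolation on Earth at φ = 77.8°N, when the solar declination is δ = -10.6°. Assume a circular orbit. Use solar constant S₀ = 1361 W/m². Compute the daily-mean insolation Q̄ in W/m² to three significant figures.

cos H₀ = −tan(+77.8°) tan(-10.600°) = 0.8656, H₀ = 0.5245 rad.
Bracket: H₀ sin φ sin δ + cos φ cos δ sin H₀ = 0.5245×0.97742×-0.18395 + 0.21132×0.98294×0.50077 = -0.094303 + 0.104017 = 0.009714.
Q̄ = (S₀/π) × [bracket] = (1361/π) × 0.009714 = 4.208 W/m².

Q̄ ≈ 4.21 W/m²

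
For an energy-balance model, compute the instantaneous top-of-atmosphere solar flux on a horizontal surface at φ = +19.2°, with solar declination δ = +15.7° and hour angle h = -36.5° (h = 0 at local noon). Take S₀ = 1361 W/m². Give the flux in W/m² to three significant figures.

1.12e+03 W/m²

cos θ_z = sin φ sin δ + cos φ cos δ cos h = 0.088991 + 0.730821 = 0.819812.
Flux = S₀ · cos θ_z = 1361 × 0.819812 = 1116 W/m².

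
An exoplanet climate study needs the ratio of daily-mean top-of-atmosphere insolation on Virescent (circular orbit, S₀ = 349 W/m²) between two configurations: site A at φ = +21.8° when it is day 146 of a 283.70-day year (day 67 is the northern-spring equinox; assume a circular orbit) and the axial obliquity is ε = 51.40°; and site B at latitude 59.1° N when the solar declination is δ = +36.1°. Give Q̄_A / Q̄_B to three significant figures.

— Configuration A (φ=+21.8°):
Solar longitude: λ_s = 360° × (146 − 67)/283.70 = 100.247°.
sin δ = sin 51.40° × sin 100.247° = 0.76906, so δ = +50.269°.
cos H₀ = −tan(+21.8°) tan(+50.269°) = -0.4812, H₀ = 2.0729 rad.
Bracket: H₀ sin φ sin δ + cos φ cos δ sin H₀ = 2.0729×0.37137×0.76906 + 0.92849×0.63918×0.87659 = 0.592032 + 0.520232 = 1.112264.
Q̄ = (S₀/π) × [bracket] = (349/π) × 1.112264 = 123.56 W/m².
— Configuration B (φ=+59.1°):
cos H₀ = −tan(+59.1°) tan(+36.100°) = -1.2184 ≤ −1 ⇒ polar day, H₀ = π.
Bracket: H₀ sin φ sin δ + cos φ cos δ sin H₀ = 3.1416×0.85806×0.58920 + 0.51354×0.80799×0.00000 = 1.588295 + 0.000000 = 1.588295.
Q̄ = (S₀/π) × [bracket] = (349/π) × 1.588295 = 176.44 W/m².
Ratio Q̄_A / Q̄_B = 123.56 / 176.44 = 0.7003.

Q̄_A / Q̄_B ≈ 0.700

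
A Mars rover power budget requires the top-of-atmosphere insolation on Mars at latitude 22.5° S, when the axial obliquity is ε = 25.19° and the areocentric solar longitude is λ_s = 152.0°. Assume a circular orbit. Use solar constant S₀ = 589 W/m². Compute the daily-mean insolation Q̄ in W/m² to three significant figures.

Q̄ ≈ 148 W/m²

sin δ = sin 25.19° × sin 152.0° = 0.19982, so δ = +11.526°.
cos H₀ = −tan(-22.5°) tan(+11.526°) = 0.0845, H₀ = 1.4862 rad.
Bracket: H₀ sin φ sin δ + cos φ cos δ sin H₀ = 1.4862×-0.38268×0.19982 + 0.92388×0.97983×0.99643 = -0.113645 + 0.902014 = 0.788369.
Q̄ = (S₀/π) × [bracket] = (589/π) × 0.788369 = 147.8 W/m².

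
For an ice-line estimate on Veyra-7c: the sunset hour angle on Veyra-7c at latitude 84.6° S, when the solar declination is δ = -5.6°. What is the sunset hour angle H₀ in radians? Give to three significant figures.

Sunrise equation: cos H₀ = −tan φ · tan δ = -1.0373 ≤ −1, so the host star never sets (polar day) and H₀ = π.

H₀ = 3.14 rad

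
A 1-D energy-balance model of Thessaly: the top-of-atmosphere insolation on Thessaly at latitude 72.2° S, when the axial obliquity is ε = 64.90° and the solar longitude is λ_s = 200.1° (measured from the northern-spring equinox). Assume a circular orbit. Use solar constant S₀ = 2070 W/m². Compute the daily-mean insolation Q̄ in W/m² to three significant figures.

Q̄ ≈ 613 W/m²

Solar declination: sin δ = sin ε · sin λ_s = sin 64.90° × sin 200.1° = -0.31121, so δ = -18.132°.
cos H₀ = −tan(-72.2°) tan(-18.132°) = -1.0199 ≤ −1 ⇒ polar day, H₀ = π.
Bracket: H₀ sin φ sin δ + cos φ cos δ sin H₀ = 3.1416×-0.95213×-0.31121 + 0.30570×0.95034×0.00000 = 0.930895 + 0.000000 = 0.930895.
Q̄ = (S₀/π) × [bracket] = (2070/π) × 0.930895 = 613.4 W/m².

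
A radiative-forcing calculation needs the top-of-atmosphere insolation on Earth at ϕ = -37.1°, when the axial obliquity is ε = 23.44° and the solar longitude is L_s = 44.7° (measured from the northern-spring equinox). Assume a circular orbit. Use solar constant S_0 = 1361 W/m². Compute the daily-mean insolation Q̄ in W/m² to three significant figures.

Q̄ ≈ 225 W/m²

Solar declination: sin δ = sin ε · sin L_s = sin 23.44° × sin 44.7° = 0.27980, so δ = +16.248°.
cos h₀ = −tan(-37.1°) tan(+16.248°) = 0.2204, h₀ = 1.3486 rad.
Bracket: h₀ sin ϕ sin δ + cos ϕ cos δ sin h₀ = 1.3486×-0.60321×0.27980 + 0.79758×0.96006×0.97541 = -0.227614 + 0.746895 = 0.519281.
Q̄ = (S_0/π) × [bracket] = (1361/π) × 0.519281 = 225.0 W/m².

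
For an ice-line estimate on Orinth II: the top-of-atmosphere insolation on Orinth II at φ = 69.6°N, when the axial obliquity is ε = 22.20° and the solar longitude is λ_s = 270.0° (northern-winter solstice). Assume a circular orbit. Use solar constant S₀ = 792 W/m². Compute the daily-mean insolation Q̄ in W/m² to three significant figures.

Q̄ ≈ 0.00 W/m²

Solar declination: sin δ = sin ε · sin λ_s = sin 22.20° × sin 270.0° = -0.37784, so δ = -22.200°.
cos H₀ = −tan(+69.6°) tan(-22.200°) = 1.0973 ≥ 1 ⇒ polar night, H₀ = 0 and Q̄ = 0.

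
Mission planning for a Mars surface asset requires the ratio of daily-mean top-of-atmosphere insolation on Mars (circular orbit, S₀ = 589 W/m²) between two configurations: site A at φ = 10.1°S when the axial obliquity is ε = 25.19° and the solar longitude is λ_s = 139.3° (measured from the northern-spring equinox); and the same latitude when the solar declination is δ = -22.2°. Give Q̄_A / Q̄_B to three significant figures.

— Configuration A (φ=-10.1°):
Solar declination: sin δ = sin ε · sin λ_s = sin 25.19° × sin 139.3° = 0.27755, so δ = +16.114°.
cos H₀ = −tan(-10.1°) tan(+16.114°) = 0.0515, H₀ = 1.5193 rad.
Bracket: H₀ sin φ sin δ + cos φ cos δ sin H₀ = 1.5193×-0.17537×0.27755 + 0.98450×0.96071×0.99868 = -0.073950 + 0.944571 = 0.870621.
Q̄ = (S₀/π) × [bracket] = (589/π) × 0.870621 = 163.23 W/m².
— Configuration B (φ=-10.1°):
cos H₀ = −tan(-10.1°) tan(-22.200°) = -0.0727, H₀ = 1.6436 rad.
Bracket: H₀ sin φ sin δ + cos φ cos δ sin H₀ = 1.6436×-0.17537×-0.37784 + 0.98450×0.92587×0.99735 = 0.108908 + 0.909103 = 1.018011.
Q̄ = (S₀/π) × [bracket] = (589/π) × 1.018011 = 190.86 W/m².
Ratio Q̄_A / Q̄_B = 163.23 / 190.86 = 0.8552.

Q̄_A / Q̄_B ≈ 0.855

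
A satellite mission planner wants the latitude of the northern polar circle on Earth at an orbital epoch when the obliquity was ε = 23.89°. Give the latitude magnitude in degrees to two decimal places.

66.11°

The polar circle is the lowest latitude that experiences at least one full rotation of continuous daylight at the northern-summer solstice; it lies at |φ| = 90° − ε = 90° − 23.89° = 66.11°.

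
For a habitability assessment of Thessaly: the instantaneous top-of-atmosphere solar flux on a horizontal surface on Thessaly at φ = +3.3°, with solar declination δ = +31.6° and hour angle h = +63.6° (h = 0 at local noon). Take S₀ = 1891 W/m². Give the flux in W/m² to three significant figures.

772 W/m²

cos θ_z = sin φ sin δ + cos φ cos δ cos h = 0.030163 + 0.378080 = 0.408243.
Flux = S₀ · cos θ_z = 1891 × 0.408243 = 772.0 W/m².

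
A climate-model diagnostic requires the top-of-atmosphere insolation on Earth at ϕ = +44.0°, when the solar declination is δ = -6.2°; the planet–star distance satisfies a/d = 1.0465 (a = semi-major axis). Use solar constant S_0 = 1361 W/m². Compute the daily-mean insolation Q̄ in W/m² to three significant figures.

Q̄ ≈ 285 W/m²

cos h₀ = −tan(+44.0°) tan(-6.200°) = 0.1049, h₀ = 1.4657 rad.
Bracket: h₀ sin ϕ sin δ + cos ϕ cos δ sin h₀ = 1.4657×0.69466×-0.10800 + 0.71934×0.99415×0.99448 = -0.109962 + 0.711184 = 0.601222.
Inverse-square distance factor (a/d)² = 1.0465² = 1.095162.
Q̄ = (S_0/π) × 1.095162 × [bracket] = (1361/π) × 1.095162 × 0.601222 = 285.2 W/m².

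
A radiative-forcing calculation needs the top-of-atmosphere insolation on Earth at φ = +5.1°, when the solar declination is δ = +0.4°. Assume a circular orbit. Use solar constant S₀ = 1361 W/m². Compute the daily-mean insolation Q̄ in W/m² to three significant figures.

cos H₀ = −tan(+5.1°) tan(+0.400°) = -0.0006, H₀ = 1.5714 rad.
Bracket: H₀ sin φ sin δ + cos φ cos δ sin H₀ = 1.5714×0.08889×0.00698 + 0.99604×0.99998×1.00000 = 0.000975 + 0.996020 = 0.996995.
Q̄ = (S₀/π) × [bracket] = (1361/π) × 0.996995 = 431.9 W/m².

Q̄ ≈ 432 W/m²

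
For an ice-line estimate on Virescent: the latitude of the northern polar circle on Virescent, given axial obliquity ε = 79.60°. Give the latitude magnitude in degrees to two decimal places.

10.40°

The polar circle is the lowest latitude that experiences at least one full rotation of continuous daylight at the northern-summer solstice; it lies at |ϕ| = 90° − ε = 90° − 79.60° = 10.40°.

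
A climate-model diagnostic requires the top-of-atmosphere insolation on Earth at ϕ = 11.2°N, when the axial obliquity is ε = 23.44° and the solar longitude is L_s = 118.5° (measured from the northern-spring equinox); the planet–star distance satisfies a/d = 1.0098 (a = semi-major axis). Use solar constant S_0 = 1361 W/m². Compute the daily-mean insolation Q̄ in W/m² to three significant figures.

Q̄ ≈ 454 W/m²

Solar declination: sin δ = sin ε · sin L_s = sin 23.44° × sin 118.5° = 0.34958, so δ = +20.462°.
cos h₀ = −tan(+11.2°) tan(+20.462°) = -0.0739, h₀ = 1.6447 rad.
Bracket: h₀ sin ϕ sin δ + cos ϕ cos δ sin h₀ = 1.6447×0.19423×0.34958 + 0.98096×0.93691×0.99727 = 0.111673 + 0.916562 = 1.028235.
Inverse-square distance factor (a/d)² = 1.0098² = 1.019696.
Q̄ = (S_0/π) × 1.019696 × [bracket] = (1361/π) × 1.019696 × 1.028235 = 454.2 W/m².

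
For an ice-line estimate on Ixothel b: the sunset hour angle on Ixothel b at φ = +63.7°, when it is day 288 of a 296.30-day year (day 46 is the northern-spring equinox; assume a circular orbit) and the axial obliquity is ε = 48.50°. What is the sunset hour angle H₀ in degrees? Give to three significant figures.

Solar longitude: λ_s = 360° × (288 − 46)/296.30 = 294.026°.
sin δ = sin 48.50° × sin 294.026° = -0.68407, so δ = -43.162°.
cos H₀ = −tan φ · tan δ = 1.8975 ≥ 1, so the host star never rises (polar night) and H₀ = 0.

H₀ = 0.00°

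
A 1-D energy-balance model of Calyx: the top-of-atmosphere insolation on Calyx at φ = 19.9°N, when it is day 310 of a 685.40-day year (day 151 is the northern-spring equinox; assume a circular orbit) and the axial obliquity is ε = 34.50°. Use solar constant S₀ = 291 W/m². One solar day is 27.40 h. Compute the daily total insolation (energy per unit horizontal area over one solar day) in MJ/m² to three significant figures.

10.1 MJ/m²

Solar longitude: λ_s = 360° × (310 − 151)/685.40 = 83.513°.
sin δ = sin 34.50° × sin 83.513° = 0.56278, so δ = +34.248°.
cos H₀ = −tan(+19.9°) tan(+34.248°) = -0.2465, H₀ = 1.8198 rad.
Bracket: H₀ sin φ sin δ + cos φ cos δ sin H₀ = 1.8198×0.34038×0.56278 + 0.94029×0.82661×0.96915 = 0.348599 + 0.753275 = 1.101874.
Q̄ = (S₀/π) × [bracket] = (291/π) × 1.101874 = 102.06 W/m².
Daily total = Q̄ × 27.40 h × 3600 s/h = 102.06 × 27.40 × 3600 / 10⁶ = 10.07 MJ/m².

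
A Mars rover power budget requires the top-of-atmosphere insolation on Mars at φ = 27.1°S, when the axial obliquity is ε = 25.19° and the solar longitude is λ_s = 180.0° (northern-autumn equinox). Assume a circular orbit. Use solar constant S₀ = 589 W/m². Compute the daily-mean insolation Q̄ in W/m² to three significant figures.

Solar declination: sin δ = sin ε · sin λ_s = sin 25.19° × sin 180.0° = 0.00000, so δ = +0.000°.
cos H₀ = −tan(-27.1°) tan(+0.000°) = 0.0000, H₀ = 1.5708 rad.
Bracket: H₀ sin φ sin δ + cos φ cos δ sin H₀ = 1.5708×-0.45554×0.00000 + 0.89021×1.00000×1.00000 = -0.000000 + 0.890210 = 0.890210.
Q̄ = (S₀/π) × [bracket] = (589/π) × 0.890210 = 166.9 W/m².

Q̄ ≈ 167 W/m²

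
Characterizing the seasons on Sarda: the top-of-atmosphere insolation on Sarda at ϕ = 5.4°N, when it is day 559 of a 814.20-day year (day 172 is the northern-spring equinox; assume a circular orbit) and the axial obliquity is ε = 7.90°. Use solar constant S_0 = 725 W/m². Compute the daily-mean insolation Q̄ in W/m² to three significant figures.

Q̄ ≈ 230 W/m²

Solar longitude: L_s = 360° × (559 − 172)/814.20 = 171.113°.
sin δ = sin 7.90° × sin 171.113° = 0.02123, so δ = +1.217°.
cos h₀ = −tan(+5.4°) tan(+1.217°) = -0.0020, h₀ = 1.5728 rad.
Bracket: h₀ sin ϕ sin δ + cos ϕ cos δ sin h₀ = 1.5728×0.09411×0.02123 + 0.99556×0.99977×1.00000 = 0.003142 + 0.995331 = 0.998473.
Q̄ = (S_0/π) × [bracket] = (725/π) × 0.998473 = 230.4 W/m².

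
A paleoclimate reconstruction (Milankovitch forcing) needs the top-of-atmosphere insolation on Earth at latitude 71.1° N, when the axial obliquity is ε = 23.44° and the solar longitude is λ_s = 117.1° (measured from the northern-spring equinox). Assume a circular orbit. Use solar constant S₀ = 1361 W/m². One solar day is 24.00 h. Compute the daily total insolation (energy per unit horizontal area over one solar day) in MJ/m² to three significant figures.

39.4 MJ/m²

Solar declination: sin δ = sin ε · sin λ_s = sin 23.44° × sin 117.1° = 0.35412, so δ = +20.739°.
cos H₀ = −tan(+71.1°) tan(+20.739°) = -1.1060 ≤ −1 ⇒ polar day, H₀ = π.
Bracket: H₀ sin φ sin δ + cos φ cos δ sin H₀ = 3.1416×0.94609×0.35412 + 0.32392×0.93520×0.00000 = 1.052528 + 0.000000 = 1.052528.
Q̄ = (S₀/π) × [bracket] = (1361/π) × 1.052528 = 455.98 W/m².
Daily total = Q̄ × 24.00 h × 3600 s/h = 455.98 × 24.00 × 3600 / 10⁶ = 39.40 MJ/m².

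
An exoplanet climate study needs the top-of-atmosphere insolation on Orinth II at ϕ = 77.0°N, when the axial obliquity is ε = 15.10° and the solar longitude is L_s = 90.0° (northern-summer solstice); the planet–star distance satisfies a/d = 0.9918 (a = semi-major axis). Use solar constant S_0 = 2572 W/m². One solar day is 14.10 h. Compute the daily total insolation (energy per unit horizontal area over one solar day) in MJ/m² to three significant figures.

Solar declination: sin δ = sin ε · sin L_s = sin 15.10° × sin 90.0° = 0.26050, so δ = +15.100°.
cos h₀ = −tan(+77.0°) tan(+15.100°) = -1.1687 ≤ −1 ⇒ polar day, h₀ = π.
Bracket: h₀ sin ϕ sin δ + cos ϕ cos δ sin h₀ = 3.1416×0.97437×0.26050 + 0.22495×0.96547×0.00000 = 0.797412 + 0.000000 = 0.797412.
Inverse-square distance factor (a/d)² = 0.9918² = 0.983667.
Q̄ = (S_0/π) × 0.983667 × [bracket] = (2572/π) × 0.983667 × 0.797412 = 642.17 W/m².
Daily total = Q̄ × 14.10 h × 3600 s/h = 642.17 × 14.10 × 3600 / 10⁶ = 32.60 MJ/m².

32.6 MJ/m²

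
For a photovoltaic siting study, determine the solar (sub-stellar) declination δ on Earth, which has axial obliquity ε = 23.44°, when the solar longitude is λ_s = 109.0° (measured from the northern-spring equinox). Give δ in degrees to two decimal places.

sin δ = sin ε · sin λ_s = sin 23.44° × sin 109.0° = 0.376116.
δ = arcsin(0.376116) = +22.09°.

δ = +22.09°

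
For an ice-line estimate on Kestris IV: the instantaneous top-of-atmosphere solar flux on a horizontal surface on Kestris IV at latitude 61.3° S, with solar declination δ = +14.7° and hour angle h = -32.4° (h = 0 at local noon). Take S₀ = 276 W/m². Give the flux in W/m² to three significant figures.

cos θ_z = sin φ sin δ + cos φ cos δ cos h = -0.222583 + 0.392194 = 0.169611.
Flux = S₀ · cos θ_z = 276 × 0.169611 = 46.81 W/m².

46.8 W/m²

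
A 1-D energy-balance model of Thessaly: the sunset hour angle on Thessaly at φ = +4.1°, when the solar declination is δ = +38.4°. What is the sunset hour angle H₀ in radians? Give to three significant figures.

H₀ = 1.63 rad

cos H₀ = −tan φ · tan δ = −tan(+4.1°) × tan(+38.400°) = -0.0568, so H₀ = 1.6276 rad = 93.26°.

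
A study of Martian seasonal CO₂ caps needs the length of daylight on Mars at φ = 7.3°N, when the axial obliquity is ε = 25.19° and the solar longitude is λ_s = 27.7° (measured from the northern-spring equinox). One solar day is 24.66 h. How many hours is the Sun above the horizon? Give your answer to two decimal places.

Solar declination: sin δ = sin ε · sin λ_s = sin 25.19° × sin 27.7° = 0.19785, so δ = +11.411°.
cos H₀ = −tan φ · tan δ = −tan(+7.3°) × tan(+11.411°) = -0.0259, so H₀ = 1.5967 rad = 91.48°.
Daylight = 2H₀/(2π) × 24.66 h = (1.5967/π) × 24.66 = 12.53 h.

12.53 h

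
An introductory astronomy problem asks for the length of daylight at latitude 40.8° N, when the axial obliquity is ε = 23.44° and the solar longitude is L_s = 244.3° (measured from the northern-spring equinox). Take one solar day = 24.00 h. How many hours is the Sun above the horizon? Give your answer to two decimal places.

9.42 h

Solar declination: sin δ = sin ε · sin L_s = sin 23.44° × sin 244.3° = -0.35844, so δ = -21.004°.
cos h₀ = −tan ϕ · tan δ = −tan(+40.8°) × tan(-21.004°) = 0.3314, so h₀ = 1.2330 rad = 70.65°.
Daylight = 2h₀/(2π) × 24.00 h = (1.2330/π) × 24.00 = 9.42 h.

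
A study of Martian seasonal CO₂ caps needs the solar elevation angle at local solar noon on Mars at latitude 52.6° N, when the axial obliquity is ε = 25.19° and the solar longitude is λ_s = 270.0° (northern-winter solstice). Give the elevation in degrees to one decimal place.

12.2°

Solar declination: sin δ = sin ε · sin λ_s = sin 25.19° × sin 270.0° = -0.42562, so δ = -25.190°.
At local noon the hour angle is zero, so the zenith angle equals |φ − δ| = |+52.6° − (-25.190°)| = 77.790°.
Elevation = 90° − 77.790° = 12.2°.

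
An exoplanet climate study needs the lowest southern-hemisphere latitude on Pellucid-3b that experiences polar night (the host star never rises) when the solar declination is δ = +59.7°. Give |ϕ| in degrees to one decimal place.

|ϕ| = 30.3°

Polar night requires cos h₀ = −tan ϕ tan δ ≥ 1, i.e. tan ϕ tan δ ≤ −1.
The boundary is |tan ϕ| · |tan δ| = 1, so |ϕ| = 90° − |δ| = 90° − 59.7° = 30.3° in the southern hemisphere.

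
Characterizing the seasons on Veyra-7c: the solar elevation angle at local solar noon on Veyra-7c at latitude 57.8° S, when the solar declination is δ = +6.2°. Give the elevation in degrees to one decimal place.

At local noon the hour angle is zero, so the zenith angle equals |φ − δ| = |-57.8° − (+6.200°)| = 64.000°.
Elevation = 90° − 64.000° = 26.0°.

26.0°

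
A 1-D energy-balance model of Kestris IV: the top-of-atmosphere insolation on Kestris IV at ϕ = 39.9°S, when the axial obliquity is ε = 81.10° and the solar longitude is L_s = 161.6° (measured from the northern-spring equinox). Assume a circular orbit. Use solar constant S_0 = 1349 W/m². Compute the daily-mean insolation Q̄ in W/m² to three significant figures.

Solar declination: sin δ = sin ε · sin L_s = sin 81.10° × sin 161.6° = 0.31185, so δ = +18.171°.
cos h₀ = −tan(-39.9°) tan(+18.171°) = 0.2744, h₀ = 1.2928 rad.
Bracket: h₀ sin ϕ sin δ + cos ϕ cos δ sin h₀ = 1.2928×-0.64145×0.31185 + 0.76717×0.95013×0.96161 = -0.258607 + 0.700928 = 0.442321.
Q̄ = (S_0/π) × [bracket] = (1349/π) × 0.442321 = 189.9 W/m².

Q̄ ≈ 190 W/m²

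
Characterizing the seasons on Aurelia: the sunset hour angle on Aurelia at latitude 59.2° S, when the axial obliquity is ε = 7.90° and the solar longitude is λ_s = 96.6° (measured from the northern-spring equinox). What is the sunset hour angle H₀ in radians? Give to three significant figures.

Solar declination: sin δ = sin ε · sin λ_s = sin 7.90° × sin 96.6° = 0.13653, so δ = +7.847°.
cos H₀ = −tan φ · tan δ = −tan(-59.2°) × tan(+7.847°) = 0.2312, so H₀ = 1.3375 rad = 76.63°.

H₀ = 1.34 rad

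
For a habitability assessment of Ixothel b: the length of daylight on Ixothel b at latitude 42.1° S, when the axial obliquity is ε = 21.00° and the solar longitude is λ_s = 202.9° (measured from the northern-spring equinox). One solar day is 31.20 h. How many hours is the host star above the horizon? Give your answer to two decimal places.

Solar declination: sin δ = sin ε · sin λ_s = sin 21.00° × sin 202.9° = -0.13945, so δ = -8.016°.
cos H₀ = −tan φ · tan δ = −tan(-42.1°) × tan(-8.016°) = -0.1272, so H₀ = 1.6984 rad = 97.31°.
Daylight = 2H₀/(2π) × 31.20 h = (1.6984/π) × 31.20 = 16.87 h.

16.87 h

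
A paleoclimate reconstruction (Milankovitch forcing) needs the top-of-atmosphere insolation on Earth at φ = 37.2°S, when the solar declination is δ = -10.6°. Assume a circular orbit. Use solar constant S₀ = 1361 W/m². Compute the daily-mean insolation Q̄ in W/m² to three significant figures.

cos H₀ = −tan(-37.2°) tan(-10.600°) = -0.1421, H₀ = 1.7133 rad.
Bracket: H₀ sin φ sin δ + cos φ cos δ sin H₀ = 1.7133×-0.60460×-0.18395 + 0.79653×0.98294×0.98986 = 0.190547 + 0.775002 = 0.965549.
Q̄ = (S₀/π) × [bracket] = (1361/π) × 0.965549 = 418.3 W/m².

Q̄ ≈ 418 W/m²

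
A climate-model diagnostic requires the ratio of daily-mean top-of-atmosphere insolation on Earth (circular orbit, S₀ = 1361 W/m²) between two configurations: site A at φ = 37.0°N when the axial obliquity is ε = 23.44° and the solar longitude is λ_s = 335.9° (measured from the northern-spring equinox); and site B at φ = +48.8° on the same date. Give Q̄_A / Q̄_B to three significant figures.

Q̄_A / Q̄_B ≈ 1.36

— Configuration A (φ=+37.0°):
Solar declination: sin δ = sin ε · sin λ_s = sin 23.44° × sin 335.9° = -0.16243, so δ = -9.348°.
cos H₀ = −tan(+37.0°) tan(-9.348°) = 0.1240, H₀ = 1.4464 rad.
Bracket: H₀ sin φ sin δ + cos φ cos δ sin H₀ = 1.4464×0.60182×-0.16243 + 0.79864×0.98672×0.99228 = -0.141391 + 0.781950 = 0.640559.
Q̄ = (S₀/π) × [bracket] = (1361/π) × 0.640559 = 277.50 W/m².
— Configuration B (φ=+48.8°):
cos H₀ = −tan(+48.8°) tan(-9.348°) = 0.1880, H₀ = 1.3816 rad.
Bracket: H₀ sin φ sin δ + cos φ cos δ sin H₀ = 1.3816×0.75241×-0.16243 + 0.65869×0.98672×0.98216 = -0.168851 + 0.638348 = 0.469497.
Q̄ = (S₀/π) × [bracket] = (1361/π) × 0.469497 = 203.40 W/m².
Ratio Q̄_A / Q̄_B = 277.50 / 203.40 = 1.364.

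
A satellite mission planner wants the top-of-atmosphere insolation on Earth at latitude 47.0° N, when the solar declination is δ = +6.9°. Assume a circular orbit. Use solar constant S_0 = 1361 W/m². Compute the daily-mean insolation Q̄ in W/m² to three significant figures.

Q̄ ≈ 356 W/m²

cos h₀ = −tan(+47.0°) tan(+6.900°) = -0.1298, h₀ = 1.7009 rad.
Bracket: h₀ sin ϕ sin δ + cos ϕ cos δ sin h₀ = 1.7009×0.73135×0.12014 + 0.68200×0.99276×0.99154 = 0.149449 + 0.671334 = 0.820783.
Q̄ = (S_0/π) × [bracket] = (1361/π) × 0.820783 = 355.6 W/m².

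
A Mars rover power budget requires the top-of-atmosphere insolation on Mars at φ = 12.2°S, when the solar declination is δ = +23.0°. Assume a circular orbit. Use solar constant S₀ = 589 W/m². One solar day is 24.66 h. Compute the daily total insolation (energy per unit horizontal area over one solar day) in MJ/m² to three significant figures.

12.9 MJ/m²

cos H₀ = −tan(-12.2°) tan(+23.000°) = 0.0918, H₀ = 1.4789 rad.
Bracket: H₀ sin φ sin δ + cos φ cos δ sin H₀ = 1.4789×-0.21132×0.39073 + 0.97742×0.92050×0.99578 = -0.122111 + 0.895918 = 0.773807.
Q̄ = (S₀/π) × [bracket] = (589/π) × 0.773807 = 145.08 W/m².
Daily total = Q̄ × 24.66 h × 3600 s/h = 145.08 × 24.66 × 3600 / 10⁶ = 12.88 MJ/m².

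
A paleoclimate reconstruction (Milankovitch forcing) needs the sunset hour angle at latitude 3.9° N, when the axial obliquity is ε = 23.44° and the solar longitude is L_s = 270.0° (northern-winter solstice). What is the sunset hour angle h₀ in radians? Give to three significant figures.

Solar declination: sin δ = sin ε · sin L_s = sin 23.44° × sin 270.0° = -0.39779, so δ = -23.440°.
cos h₀ = −tan ϕ · tan δ = −tan(+3.9°) × tan(-23.440°) = 0.0296, so h₀ = 1.5412 rad = 88.31°.

h₀ = 1.54 rad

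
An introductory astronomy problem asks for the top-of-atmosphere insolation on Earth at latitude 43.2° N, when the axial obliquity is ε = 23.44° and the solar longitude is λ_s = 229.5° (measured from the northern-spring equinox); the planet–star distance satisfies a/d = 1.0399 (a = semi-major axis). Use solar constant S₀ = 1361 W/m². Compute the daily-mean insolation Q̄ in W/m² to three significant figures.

Solar declination: sin δ = sin ε · sin λ_s = sin 23.44° × sin 229.5° = -0.30248, so δ = -17.607°.
cos H₀ = −tan(+43.2°) tan(-17.607°) = 0.2980, H₀ = 1.2682 rad.
Bracket: H₀ sin φ sin δ + cos φ cos δ sin H₀ = 1.2682×0.68455×-0.30248 + 0.72897×0.95316×0.95456 = -0.262597 + 0.663252 = 0.400655.
Inverse-square distance factor (a/d)² = 1.0399² = 1.081392.
Q̄ = (S₀/π) × 1.081392 × [bracket] = (1361/π) × 1.081392 × 0.400655 = 187.7 W/m².

Q̄ ≈ 188 W/m²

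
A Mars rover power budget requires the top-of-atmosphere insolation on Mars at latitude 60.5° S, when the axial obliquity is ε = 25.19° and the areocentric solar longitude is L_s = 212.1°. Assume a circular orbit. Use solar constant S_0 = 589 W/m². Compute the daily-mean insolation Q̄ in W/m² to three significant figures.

sin δ = sin 25.19° × sin 212.1° = -0.22617, so δ = -13.072°.
cos h₀ = −tan(-60.5°) tan(-13.072°) = -0.4104, h₀ = 1.9937 rad.
Bracket: h₀ sin ϕ sin δ + cos ϕ cos δ sin h₀ = 1.9937×-0.87036×-0.22617 + 0.49242×0.97409×0.91191 = 0.392458 + 0.437408 = 0.829866.
Q̄ = (S_0/π) × [bracket] = (589/π) × 0.829866 = 155.6 W/m².

Q̄ ≈ 156 W/m²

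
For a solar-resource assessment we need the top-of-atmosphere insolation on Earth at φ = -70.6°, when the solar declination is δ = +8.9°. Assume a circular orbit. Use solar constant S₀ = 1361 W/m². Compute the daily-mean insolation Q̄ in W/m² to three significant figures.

Q̄ ≈ 57.2 W/m²

cos H₀ = −tan(-70.6°) tan(+8.900°) = 0.4447, H₀ = 1.1100 rad.
Bracket: H₀ sin φ sin δ + cos φ cos δ sin H₀ = 1.1100×-0.94322×0.15471 + 0.33216×0.98796×0.89569 = -0.161977 + 0.293930 = 0.131953.
Q̄ = (S₀/π) × [bracket] = (1361/π) × 0.131953 = 57.16 W/m².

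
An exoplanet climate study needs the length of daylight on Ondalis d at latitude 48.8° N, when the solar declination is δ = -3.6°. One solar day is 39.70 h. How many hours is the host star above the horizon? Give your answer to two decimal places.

cos H₀ = −tan φ · tan δ = −tan(+48.8°) × tan(-3.600°) = 0.0719, so H₀ = 1.4989 rad = 85.88°.
Daylight = 2H₀/(2π) × 39.70 h = (1.4989/π) × 39.70 = 18.94 h.

18.94 h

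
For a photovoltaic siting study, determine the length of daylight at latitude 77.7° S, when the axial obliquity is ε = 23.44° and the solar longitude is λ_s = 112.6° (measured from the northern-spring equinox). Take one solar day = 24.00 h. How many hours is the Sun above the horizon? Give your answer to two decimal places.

0.00 h

Solar declination: sin δ = sin ε · sin λ_s = sin 23.44° × sin 112.6° = 0.36724, so δ = +21.546°.
cos H₀ = −tan φ · tan δ = 1.8109 ≥ 1, so the Sun never rises (polar night) and H₀ = 0.
Daylight = 2H₀/(2π) × 24.00 h = (0.0000/π) × 24.00 = 0.00 h.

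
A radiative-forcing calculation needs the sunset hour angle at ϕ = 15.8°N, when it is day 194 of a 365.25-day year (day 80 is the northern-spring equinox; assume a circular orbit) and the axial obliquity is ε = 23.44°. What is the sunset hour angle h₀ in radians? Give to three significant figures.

h₀ = 1.68 rad

Solar longitude: L_s = 360° × (194 − 80)/365.25 = 112.361°.
sin δ = sin 23.44° × sin 112.361° = 0.36788, so δ = +21.585°.
cos h₀ = −tan ϕ · tan δ = −tan(+15.8°) × tan(+21.585°) = -0.1119, so h₀ = 1.6830 rad = 96.43°.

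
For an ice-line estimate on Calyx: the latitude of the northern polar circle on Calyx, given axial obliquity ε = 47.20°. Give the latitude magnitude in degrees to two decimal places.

The polar circle is the lowest latitude that experiences at least one full rotation of continuous daylight at the northern-summer solstice; it lies at |ϕ| = 90° − ε = 90° − 47.20° = 42.80°.

42.80°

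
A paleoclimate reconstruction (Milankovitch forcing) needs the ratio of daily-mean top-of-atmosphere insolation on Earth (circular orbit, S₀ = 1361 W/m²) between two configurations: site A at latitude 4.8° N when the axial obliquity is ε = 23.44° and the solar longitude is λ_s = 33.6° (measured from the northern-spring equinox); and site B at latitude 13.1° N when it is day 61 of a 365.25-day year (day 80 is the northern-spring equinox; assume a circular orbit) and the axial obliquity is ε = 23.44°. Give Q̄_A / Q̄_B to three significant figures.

— Configuration A (φ=+4.8°):
Solar declination: sin δ = sin ε · sin λ_s = sin 23.44° × sin 33.6° = 0.22013, so δ = +12.717°.
cos H₀ = −tan(+4.8°) tan(+12.717°) = -0.0189, H₀ = 1.5897 rad.
Bracket: H₀ sin φ sin δ + cos φ cos δ sin H₀ = 1.5897×0.08368×0.22013 + 0.99649×0.97547×0.99982 = 0.029283 + 0.971871 = 1.001154.
Q̄ = (S₀/π) × [bracket] = (1361/π) × 1.001154 = 433.72 W/m².
— Configuration B (φ=+13.1°):
Solar longitude: λ_s = 360° × (61 − 80)/365.25 = -18.727°, i.e. -18.727° + 360° = 341.273°.
sin δ = sin 23.44° × sin 341.273° = -0.12771, so δ = -7.337°.
cos H₀ = −tan(+13.1°) tan(-7.337°) = 0.0300, H₀ = 1.5408 rad.
Bracket: H₀ sin φ sin δ + cos φ cos δ sin H₀ = 1.5408×0.22665×-0.12771 + 0.97398×0.99181×0.99955 = -0.044599 + 0.965568 = 0.920969.
Q̄ = (S₀/π) × [bracket] = (1361/π) × 0.920969 = 398.98 W/m².
Ratio Q̄_A / Q̄_B = 433.72 / 398.98 = 1.087.

Q̄_A / Q̄_B ≈ 1.09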